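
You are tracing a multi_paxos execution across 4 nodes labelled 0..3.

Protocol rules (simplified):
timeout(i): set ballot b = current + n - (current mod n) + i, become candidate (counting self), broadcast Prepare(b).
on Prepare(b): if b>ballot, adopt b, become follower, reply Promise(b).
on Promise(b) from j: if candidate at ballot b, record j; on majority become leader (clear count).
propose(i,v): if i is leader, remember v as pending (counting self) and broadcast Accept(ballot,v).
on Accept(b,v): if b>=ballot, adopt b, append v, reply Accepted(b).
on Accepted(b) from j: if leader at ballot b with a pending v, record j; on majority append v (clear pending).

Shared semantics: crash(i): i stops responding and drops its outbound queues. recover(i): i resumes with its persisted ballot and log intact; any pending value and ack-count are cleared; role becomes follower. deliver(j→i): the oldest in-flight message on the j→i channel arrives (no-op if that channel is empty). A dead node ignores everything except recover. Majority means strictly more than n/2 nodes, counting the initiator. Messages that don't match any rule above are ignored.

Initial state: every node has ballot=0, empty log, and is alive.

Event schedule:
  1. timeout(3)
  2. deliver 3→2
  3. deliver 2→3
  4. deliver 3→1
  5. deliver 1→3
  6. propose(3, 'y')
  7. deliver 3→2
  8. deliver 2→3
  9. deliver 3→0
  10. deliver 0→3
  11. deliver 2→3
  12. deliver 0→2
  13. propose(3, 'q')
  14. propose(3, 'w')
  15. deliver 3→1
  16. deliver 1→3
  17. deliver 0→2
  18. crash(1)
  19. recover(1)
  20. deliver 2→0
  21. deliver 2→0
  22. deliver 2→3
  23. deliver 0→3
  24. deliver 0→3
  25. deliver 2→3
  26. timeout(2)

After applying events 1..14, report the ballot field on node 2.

7

step 1 timeout(3): 3={cand,b=7,log=-}
step 2 deliver 3→2: 2={foll,b=7,log=-}
step 3 deliver 2→3: —
step 4 deliver 3→1: 1={foll,b=7,log=-}
step 5 deliver 1→3: 3={lead,b=7,log=-}
step 6 propose(3,'y'): —
step 7 deliver 3→2: 2={foll,b=7,log=y}
step 8 deliver 2→3: —
step 9 deliver 3→0: 0={foll,b=7,log=-}
step 10 deliver 0→3: —
step 11 deliver 2→3: —
step 12 deliver 0→2: —
step 13 propose(3,'q'): —
step 14 propose(3,'w'): —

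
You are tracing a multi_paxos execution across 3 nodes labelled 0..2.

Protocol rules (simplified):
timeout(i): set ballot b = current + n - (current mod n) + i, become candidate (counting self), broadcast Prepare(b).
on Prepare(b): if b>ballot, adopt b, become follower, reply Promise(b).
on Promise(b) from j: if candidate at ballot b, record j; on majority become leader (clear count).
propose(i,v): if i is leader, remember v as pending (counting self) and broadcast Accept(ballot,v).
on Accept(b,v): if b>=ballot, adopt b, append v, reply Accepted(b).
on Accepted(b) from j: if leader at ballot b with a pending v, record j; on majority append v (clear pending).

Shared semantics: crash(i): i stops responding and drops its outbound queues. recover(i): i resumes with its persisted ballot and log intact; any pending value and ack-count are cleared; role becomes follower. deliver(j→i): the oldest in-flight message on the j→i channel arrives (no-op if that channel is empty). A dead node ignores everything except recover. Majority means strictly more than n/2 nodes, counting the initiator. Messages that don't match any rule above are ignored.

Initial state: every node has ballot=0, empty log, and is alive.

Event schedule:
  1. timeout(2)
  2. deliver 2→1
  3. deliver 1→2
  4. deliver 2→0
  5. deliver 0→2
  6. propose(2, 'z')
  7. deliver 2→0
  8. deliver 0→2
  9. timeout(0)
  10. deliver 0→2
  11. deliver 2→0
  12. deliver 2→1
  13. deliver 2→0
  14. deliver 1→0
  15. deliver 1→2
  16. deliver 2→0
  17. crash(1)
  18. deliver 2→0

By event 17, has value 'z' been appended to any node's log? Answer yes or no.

yes

step 1 timeout(2): 2={cand,b=5,log=-}
step 2 deliver 2→1: 1={foll,b=5,log=-}
step 3 deliver 1→2: 2={lead,b=5,log=-}
step 4 deliver 2→0: 0={foll,b=5,log=-}
step 5 deliver 0→2: —
step 6 propose(2,'z'): —
step 7 deliver 2→0: 0={foll,b=5,log=z}
step 8 deliver 0→2: 2={lead,b=5,log=z}
step 9 timeout(0): 0={cand,b=6,log=z}
step 10 deliver 0→2: 2={foll,b=6,log=z}
step 11 deliver 2→0: 0={lead,b=6,log=z}
step 12 deliver 2→1: 1={foll,b=5,log=z}
step 13 deliver 2→0: —
step 14 deliver 1→0: —
step 15 deliver 1→2: —
step 16 deliver 2→0: —
step 17 crash(1): 1={✗foll,b=5,log=z}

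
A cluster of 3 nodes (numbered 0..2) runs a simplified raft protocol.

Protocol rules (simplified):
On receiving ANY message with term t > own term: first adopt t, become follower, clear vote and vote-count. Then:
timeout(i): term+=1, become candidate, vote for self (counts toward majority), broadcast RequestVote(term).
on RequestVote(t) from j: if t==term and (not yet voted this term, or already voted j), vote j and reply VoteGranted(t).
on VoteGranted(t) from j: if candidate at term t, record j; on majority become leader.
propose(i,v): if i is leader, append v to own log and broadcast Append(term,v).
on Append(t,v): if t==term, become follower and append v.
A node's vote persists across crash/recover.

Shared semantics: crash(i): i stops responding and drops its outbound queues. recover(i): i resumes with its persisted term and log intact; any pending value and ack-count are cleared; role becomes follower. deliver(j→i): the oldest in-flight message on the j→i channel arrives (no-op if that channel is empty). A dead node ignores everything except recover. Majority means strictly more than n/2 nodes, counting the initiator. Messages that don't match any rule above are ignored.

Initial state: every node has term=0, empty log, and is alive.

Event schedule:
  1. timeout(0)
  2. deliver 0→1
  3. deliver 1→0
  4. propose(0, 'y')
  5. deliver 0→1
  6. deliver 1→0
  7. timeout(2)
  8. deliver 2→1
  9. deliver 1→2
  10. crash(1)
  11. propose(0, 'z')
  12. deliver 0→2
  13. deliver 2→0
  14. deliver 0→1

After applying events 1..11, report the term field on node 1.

1

1. timeout(0):  <0:cand t1 ->
2. deliver 0→1:  <1:foll t1 ->
3. deliver 1→0:  <0:lead t1 ->
4. propose(0,'y'):  <0:lead t1 y>
5. deliver 0→1:  <1:foll t1 y>
6. deliver 1→0:  nop
7. timeout(2):  <2:cand t1 ->
8. deliver 2→1:  nop
9. deliver 1→2:  nop
10. crash(1):  <1:✗foll t1 y>
11. propose(0,'z'):  <0:lead t1 y,z>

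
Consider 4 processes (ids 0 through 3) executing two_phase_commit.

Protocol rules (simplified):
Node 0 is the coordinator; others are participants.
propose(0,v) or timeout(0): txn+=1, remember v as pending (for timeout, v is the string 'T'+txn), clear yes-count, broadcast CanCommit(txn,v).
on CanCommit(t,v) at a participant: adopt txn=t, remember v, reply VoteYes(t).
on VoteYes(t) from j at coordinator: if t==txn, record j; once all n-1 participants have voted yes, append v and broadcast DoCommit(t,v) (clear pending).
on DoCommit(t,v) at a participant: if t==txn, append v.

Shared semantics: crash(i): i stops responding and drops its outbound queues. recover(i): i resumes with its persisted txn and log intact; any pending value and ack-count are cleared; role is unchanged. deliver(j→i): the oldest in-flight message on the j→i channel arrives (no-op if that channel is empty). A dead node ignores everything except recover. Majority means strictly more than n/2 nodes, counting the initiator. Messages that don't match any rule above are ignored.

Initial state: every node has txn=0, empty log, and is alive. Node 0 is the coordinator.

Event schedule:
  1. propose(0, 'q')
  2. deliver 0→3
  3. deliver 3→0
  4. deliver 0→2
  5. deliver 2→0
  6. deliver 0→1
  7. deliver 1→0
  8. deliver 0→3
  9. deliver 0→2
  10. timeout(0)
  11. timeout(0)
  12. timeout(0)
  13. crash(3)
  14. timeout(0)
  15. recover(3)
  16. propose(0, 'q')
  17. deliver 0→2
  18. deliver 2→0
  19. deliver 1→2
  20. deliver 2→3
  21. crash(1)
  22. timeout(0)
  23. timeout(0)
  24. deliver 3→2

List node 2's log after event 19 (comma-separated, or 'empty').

[1] propose(0,'q') → N0(coor t1 [-])
[2] deliver 0→3 → N3(part t1 [-])
[3] deliver 3→0 → ∅
[4] deliver 0→2 → N2(part t1 [-])
[5] deliver 2→0 → ∅
[6] deliver 0→1 → N1(part t1 [-])
[7] deliver 1→0 → N0(coor t1 [q])
[8] deliver 0→3 → N3(part t1 [q])
[9] deliver 0→2 → N2(part t1 [q])
[10] timeout(0) → N0(coor t2 [q])
[11] timeout(0) → N0(coor t3 [q])
[12] timeout(0) → N0(coor t4 [q])
[13] crash(3) → N3(✗part t1 [q])
[14] timeout(0) → N0(coor t5 [q])
[15] recover(3) → N3(part t1 [q])
[16] propose(0,'q') → N0(coor t6 [q])
[17] deliver 0→2 → N2(part t2 [q])
[18] deliver 2→0 → ∅
[19] deliver 1→2 → ∅

q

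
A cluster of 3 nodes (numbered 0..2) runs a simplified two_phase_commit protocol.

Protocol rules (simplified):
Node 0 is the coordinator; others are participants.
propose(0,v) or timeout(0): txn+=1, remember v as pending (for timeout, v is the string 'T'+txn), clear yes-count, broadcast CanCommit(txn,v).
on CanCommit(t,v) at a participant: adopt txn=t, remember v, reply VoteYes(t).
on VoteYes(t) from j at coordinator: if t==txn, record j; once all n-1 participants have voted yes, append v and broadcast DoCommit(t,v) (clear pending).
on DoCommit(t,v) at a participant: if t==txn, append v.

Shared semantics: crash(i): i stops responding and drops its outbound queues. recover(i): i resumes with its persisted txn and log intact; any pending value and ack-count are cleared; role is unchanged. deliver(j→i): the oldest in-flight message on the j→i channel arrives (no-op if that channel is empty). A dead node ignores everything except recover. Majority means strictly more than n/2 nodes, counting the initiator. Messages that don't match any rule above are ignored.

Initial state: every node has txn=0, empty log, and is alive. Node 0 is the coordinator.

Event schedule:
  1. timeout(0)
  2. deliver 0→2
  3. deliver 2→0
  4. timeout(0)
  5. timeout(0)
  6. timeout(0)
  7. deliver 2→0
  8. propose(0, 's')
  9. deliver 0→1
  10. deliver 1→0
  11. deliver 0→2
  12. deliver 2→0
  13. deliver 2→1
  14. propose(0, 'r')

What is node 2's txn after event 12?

step 1 timeout(0): 0={coor,t=1,log=-}
step 2 deliver 0→2: 2={part,t=1,log=-}
step 3 deliver 2→0: —
step 4 timeout(0): 0={coor,t=2,log=-}
step 5 timeout(0): 0={coor,t=3,log=-}
step 6 timeout(0): 0={coor,t=4,log=-}
step 7 deliver 2→0: —
step 8 propose(0,'s'): 0={coor,t=5,log=-}
step 9 deliver 0→1: 1={part,t=1,log=-}
step 10 deliver 1→0: —
step 11 deliver 0→2: 2={part,t=2,log=-}
step 12 deliver 2→0: —

2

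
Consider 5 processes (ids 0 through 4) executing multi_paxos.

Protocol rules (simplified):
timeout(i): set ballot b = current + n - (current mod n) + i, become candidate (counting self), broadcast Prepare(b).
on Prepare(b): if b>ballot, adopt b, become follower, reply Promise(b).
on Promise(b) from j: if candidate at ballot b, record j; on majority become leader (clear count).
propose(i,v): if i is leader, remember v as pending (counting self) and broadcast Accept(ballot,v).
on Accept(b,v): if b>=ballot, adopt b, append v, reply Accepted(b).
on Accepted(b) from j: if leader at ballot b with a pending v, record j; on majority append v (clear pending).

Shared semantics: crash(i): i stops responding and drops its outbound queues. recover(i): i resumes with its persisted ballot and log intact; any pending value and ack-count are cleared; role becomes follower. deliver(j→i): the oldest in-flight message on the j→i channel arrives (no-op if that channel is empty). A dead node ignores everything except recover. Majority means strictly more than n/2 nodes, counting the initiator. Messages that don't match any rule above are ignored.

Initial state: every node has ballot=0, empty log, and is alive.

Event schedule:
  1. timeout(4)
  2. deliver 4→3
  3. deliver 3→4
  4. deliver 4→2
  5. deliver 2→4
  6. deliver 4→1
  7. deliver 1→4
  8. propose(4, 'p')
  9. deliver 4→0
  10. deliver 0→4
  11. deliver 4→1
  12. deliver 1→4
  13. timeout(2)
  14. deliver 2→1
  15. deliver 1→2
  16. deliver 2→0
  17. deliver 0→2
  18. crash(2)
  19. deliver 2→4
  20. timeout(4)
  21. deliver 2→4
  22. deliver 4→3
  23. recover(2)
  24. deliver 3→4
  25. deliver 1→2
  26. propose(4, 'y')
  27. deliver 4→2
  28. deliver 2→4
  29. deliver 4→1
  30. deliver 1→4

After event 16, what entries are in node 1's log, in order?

step 1 timeout(4): 4={cand,b=9,log=-}
step 2 deliver 4→3: 3={foll,b=9,log=-}
step 3 deliver 3→4: —
step 4 deliver 4→2: 2={foll,b=9,log=-}
step 5 deliver 2→4: 4={lead,b=9,log=-}
step 6 deliver 4→1: 1={foll,b=9,log=-}
step 7 deliver 1→4: —
step 8 propose(4,'p'): —
step 9 deliver 4→0: 0={foll,b=9,log=-}
step 10 deliver 0→4: —
step 11 deliver 4→1: 1={foll,b=9,log=p}
step 12 deliver 1→4: —
step 13 timeout(2): 2={cand,b=12,log=-}
step 14 deliver 2→1: 1={foll,b=12,log=p}
step 15 deliver 1→2: —
step 16 deliver 2→0: 0={foll,b=12,log=-}

p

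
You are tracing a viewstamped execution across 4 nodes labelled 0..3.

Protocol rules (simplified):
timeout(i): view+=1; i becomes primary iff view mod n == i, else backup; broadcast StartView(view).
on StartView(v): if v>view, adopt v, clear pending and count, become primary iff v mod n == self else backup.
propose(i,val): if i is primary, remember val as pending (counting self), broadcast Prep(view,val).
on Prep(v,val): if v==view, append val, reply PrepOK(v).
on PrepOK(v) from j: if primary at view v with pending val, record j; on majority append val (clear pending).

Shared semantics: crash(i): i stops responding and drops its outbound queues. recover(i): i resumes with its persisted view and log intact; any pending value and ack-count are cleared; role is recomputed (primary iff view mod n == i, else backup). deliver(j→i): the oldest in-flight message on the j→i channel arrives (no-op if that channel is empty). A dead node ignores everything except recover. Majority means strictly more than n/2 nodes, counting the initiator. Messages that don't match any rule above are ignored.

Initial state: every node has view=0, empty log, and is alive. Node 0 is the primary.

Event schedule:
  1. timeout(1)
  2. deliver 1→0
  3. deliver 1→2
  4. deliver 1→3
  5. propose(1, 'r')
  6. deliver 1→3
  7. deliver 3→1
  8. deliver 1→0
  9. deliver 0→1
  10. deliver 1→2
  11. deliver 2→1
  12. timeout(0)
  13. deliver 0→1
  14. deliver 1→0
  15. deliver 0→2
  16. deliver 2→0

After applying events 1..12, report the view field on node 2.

1

1. timeout(1):  <1:prim v1 ->
2. deliver 1→0:  <0:back v1 ->
3. deliver 1→2:  <2:back v1 ->
4. deliver 1→3:  <3:back v1 ->
5. propose(1,'r'):  nop
6. deliver 1→3:  <3:back v1 r>
7. deliver 3→1:  nop
8. deliver 1→0:  <0:back v1 r>
9. deliver 0→1:  <1:prim v1 r>
10. deliver 1→2:  <2:back v1 r>
11. deliver 2→1:  nop
12. timeout(0):  <0:back v2 r>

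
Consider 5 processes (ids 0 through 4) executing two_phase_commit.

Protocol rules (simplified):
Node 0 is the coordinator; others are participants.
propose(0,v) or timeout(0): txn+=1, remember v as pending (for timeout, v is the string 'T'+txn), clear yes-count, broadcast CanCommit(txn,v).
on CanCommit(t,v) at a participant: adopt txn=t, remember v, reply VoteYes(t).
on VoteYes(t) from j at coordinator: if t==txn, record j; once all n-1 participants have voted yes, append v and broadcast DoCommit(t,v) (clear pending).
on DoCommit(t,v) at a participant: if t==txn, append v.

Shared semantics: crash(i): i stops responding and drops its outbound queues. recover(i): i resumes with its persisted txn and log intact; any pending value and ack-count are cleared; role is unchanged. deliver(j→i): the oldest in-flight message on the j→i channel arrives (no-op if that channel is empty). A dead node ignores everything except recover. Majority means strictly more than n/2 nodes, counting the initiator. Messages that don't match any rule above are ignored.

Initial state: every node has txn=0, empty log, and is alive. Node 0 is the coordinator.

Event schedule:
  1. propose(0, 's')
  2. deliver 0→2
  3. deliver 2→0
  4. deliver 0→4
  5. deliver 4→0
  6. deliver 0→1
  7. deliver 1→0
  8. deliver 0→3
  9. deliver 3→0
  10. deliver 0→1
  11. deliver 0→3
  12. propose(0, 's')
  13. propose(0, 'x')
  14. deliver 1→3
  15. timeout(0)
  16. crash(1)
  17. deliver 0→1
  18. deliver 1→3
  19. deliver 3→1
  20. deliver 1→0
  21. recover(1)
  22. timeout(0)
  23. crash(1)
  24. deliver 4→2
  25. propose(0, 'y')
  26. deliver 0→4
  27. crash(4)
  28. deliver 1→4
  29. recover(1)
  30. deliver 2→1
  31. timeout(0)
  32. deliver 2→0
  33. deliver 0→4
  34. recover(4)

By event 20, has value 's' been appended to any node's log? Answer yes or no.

yes

e1 propose(0,'s'): 0[coor,t=1,-]
e2 deliver 0→2: 2[part,t=1,-]
e3 deliver 2→0: ·
e4 deliver 0→4: 4[part,t=1,-]
e5 deliver 4→0: ·
e6 deliver 0→1: 1[part,t=1,-]
e7 deliver 1→0: ·
e8 deliver 0→3: 3[part,t=1,-]
e9 deliver 3→0: 0[coor,t=1,s]
e10 deliver 0→1: 1[part,t=1,s]
e11 deliver 0→3: 3[part,t=1,s]
e12 propose(0,'s'): 0[coor,t=2,s]
e13 propose(0,'x'): 0[coor,t=3,s]
e14 deliver 1→3: ·
e15 timeout(0): 0[coor,t=4,s]
e16 crash(1): 1[✗part,t=1,s]
e17 deliver 0→1: ·
e18 deliver 1→3: ·
e19 deliver 3→1: ·
e20 deliver 1→0: ·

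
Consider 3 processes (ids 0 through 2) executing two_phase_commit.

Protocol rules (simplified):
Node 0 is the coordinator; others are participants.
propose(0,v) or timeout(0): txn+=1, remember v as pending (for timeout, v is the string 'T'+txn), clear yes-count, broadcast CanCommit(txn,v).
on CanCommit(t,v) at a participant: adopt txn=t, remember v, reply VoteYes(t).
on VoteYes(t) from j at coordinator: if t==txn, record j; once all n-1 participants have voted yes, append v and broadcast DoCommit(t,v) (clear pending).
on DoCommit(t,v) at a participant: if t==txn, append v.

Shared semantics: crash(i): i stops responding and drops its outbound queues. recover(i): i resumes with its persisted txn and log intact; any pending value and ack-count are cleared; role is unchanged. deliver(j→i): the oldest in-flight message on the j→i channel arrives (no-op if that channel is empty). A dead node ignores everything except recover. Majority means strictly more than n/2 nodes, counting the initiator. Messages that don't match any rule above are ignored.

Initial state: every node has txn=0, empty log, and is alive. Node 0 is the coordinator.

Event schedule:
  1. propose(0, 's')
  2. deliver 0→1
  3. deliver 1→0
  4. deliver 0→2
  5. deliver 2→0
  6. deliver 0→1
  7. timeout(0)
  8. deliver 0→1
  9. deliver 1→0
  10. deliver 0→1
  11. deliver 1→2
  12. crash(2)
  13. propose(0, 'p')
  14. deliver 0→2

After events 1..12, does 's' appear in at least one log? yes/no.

1. propose(0,'s'):  <0:coor t1 ->
2. deliver 0→1:  <1:part t1 ->
3. deliver 1→0:  nop
4. deliver 0→2:  <2:part t1 ->
5. deliver 2→0:  <0:coor t1 s>
6. deliver 0→1:  <1:part t1 s>
7. timeout(0):  <0:coor t2 s>
8. deliver 0→1:  <1:part t2 s>
9. deliver 1→0:  nop
10. deliver 0→1:  nop
11. deliver 1→2:  nop
12. crash(2):  <2:✗part t1 ->

yes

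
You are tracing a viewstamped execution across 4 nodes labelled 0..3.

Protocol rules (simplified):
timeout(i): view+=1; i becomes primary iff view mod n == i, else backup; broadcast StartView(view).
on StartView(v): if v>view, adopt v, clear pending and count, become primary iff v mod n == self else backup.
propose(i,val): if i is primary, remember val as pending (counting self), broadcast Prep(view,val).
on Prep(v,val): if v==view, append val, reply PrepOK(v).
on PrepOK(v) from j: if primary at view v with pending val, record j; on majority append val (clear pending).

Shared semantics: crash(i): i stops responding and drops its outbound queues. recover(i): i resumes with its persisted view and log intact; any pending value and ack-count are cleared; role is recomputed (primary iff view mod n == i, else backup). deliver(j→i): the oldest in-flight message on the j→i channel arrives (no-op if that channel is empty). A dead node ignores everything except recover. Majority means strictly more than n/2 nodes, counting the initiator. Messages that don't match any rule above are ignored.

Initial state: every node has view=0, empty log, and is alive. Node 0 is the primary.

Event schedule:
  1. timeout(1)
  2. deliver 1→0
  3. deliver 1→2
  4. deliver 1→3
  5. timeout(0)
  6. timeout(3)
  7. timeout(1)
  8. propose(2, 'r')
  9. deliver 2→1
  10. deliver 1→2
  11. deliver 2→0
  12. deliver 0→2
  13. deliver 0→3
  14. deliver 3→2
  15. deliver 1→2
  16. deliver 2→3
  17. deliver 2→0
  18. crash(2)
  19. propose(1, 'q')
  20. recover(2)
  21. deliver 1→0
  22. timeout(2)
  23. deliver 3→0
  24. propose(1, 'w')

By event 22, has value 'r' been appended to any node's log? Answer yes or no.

e1 timeout(1): 1[prim,v=1,-]
e2 deliver 1→0: 0[back,v=1,-]
e3 deliver 1→2: 2[back,v=1,-]
e4 deliver 1→3: 3[back,v=1,-]
e5 timeout(0): 0[back,v=2,-]
e6 timeout(3): 3[back,v=2,-]
e7 timeout(1): 1[back,v=2,-]
e8 propose(2,'r'): ·
e9 deliver 2→1: ·
e10 deliver 1→2: 2[prim,v=2,-]
e11 deliver 2→0: ·
e12 deliver 0→2: ·
e13 deliver 0→3: ·
e14 deliver 3→2: ·
e15 deliver 1→2: ·
e16 deliver 2→3: ·
e17 deliver 2→0: ·
e18 crash(2): 2[✗prim,v=2,-]
e19 propose(1,'q'): ·
e20 recover(2): 2[prim,v=2,-]
e21 deliver 1→0: ·
e22 timeout(2): 2[back,v=3,-]

no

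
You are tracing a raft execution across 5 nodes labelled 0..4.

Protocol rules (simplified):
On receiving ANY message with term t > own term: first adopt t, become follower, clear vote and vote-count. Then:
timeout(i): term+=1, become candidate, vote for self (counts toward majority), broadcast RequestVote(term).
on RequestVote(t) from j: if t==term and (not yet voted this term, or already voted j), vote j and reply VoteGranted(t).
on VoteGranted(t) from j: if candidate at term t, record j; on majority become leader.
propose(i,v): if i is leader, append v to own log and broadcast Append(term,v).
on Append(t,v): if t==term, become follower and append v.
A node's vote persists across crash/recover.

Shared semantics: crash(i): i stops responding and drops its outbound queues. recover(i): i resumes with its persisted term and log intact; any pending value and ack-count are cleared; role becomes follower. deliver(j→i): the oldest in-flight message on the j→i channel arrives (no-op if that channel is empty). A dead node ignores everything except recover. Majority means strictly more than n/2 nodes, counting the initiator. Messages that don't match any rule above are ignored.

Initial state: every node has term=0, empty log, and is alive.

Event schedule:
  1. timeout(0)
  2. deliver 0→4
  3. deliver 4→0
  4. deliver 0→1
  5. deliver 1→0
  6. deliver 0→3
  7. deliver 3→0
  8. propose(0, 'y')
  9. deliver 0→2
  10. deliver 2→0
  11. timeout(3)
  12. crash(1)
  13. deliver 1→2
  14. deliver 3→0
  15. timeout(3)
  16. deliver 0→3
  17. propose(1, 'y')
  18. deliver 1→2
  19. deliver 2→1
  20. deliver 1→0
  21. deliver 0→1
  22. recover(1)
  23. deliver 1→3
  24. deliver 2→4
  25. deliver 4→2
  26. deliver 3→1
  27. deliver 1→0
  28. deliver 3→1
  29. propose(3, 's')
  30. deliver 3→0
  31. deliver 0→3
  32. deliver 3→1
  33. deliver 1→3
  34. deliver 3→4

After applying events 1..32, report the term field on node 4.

1

e1 timeout(0): 0[cand,t=1,-]
e2 deliver 0→4: 4[foll,t=1,-]
e3 deliver 4→0: ·
e4 deliver 0→1: 1[foll,t=1,-]
e5 deliver 1→0: 0[lead,t=1,-]
e6 deliver 0→3: 3[foll,t=1,-]
e7 deliver 3→0: ·
e8 propose(0,'y'): 0[lead,t=1,y]
e9 deliver 0→2: 2[foll,t=1,-]
e10 deliver 2→0: ·
e11 timeout(3): 3[cand,t=2,-]
e12 crash(1): 1[✗foll,t=1,-]
e13 deliver 1→2: ·
e14 deliver 3→0: 0[foll,t=2,y]
e15 timeout(3): 3[cand,t=3,-]
e16 deliver 0→3: ·
e17 propose(1,'y'): ·
e18 deliver 1→2: ·
e19 deliver 2→1: ·
e20 deliver 1→0: ·
e21 deliver 0→1: ·
e22 recover(1): 1[foll,t=1,-]
e23 deliver 1→3: ·
e24 deliver 2→4: ·
e25 deliver 4→2: ·
e26 deliver 3→1: 1[foll,t=2,-]
e27 deliver 1→0: ·
e28 deliver 3→1: 1[foll,t=3,-]
e29 propose(3,'s'): ·
e30 deliver 3→0: 0[foll,t=3,y]
e31 deliver 0→3: ·
e32 deliver 3→1: ·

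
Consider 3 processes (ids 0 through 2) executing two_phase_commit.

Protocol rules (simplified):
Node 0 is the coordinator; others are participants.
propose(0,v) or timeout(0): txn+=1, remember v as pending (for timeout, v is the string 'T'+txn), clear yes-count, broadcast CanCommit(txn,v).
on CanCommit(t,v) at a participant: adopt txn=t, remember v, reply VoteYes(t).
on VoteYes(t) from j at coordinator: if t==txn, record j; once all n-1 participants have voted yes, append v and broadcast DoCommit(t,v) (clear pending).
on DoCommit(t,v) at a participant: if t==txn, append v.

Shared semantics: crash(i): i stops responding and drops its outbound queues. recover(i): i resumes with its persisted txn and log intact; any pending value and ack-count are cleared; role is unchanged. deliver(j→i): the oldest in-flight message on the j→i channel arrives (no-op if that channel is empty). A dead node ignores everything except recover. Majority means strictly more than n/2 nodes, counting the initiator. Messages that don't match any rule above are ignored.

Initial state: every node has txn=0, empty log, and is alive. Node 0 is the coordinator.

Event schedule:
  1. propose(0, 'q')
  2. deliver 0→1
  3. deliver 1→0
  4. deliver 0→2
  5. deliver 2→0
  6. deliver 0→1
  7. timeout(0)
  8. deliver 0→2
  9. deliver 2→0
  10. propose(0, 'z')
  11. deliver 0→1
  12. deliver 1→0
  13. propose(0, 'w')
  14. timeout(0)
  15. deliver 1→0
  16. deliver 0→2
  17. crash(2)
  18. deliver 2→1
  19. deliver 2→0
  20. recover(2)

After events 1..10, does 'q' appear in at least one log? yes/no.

yes

e1 propose(0,'q'): 0[coor,t=1,-]
e2 deliver 0→1: 1[part,t=1,-]
e3 deliver 1→0: ·
e4 deliver 0→2: 2[part,t=1,-]
e5 deliver 2→0: 0[coor,t=1,q]
e6 deliver 0→1: 1[part,t=1,q]
e7 timeout(0): 0[coor,t=2,q]
e8 deliver 0→2: 2[part,t=1,q]
e9 deliver 2→0: ·
e10 propose(0,'z'): 0[coor,t=3,q]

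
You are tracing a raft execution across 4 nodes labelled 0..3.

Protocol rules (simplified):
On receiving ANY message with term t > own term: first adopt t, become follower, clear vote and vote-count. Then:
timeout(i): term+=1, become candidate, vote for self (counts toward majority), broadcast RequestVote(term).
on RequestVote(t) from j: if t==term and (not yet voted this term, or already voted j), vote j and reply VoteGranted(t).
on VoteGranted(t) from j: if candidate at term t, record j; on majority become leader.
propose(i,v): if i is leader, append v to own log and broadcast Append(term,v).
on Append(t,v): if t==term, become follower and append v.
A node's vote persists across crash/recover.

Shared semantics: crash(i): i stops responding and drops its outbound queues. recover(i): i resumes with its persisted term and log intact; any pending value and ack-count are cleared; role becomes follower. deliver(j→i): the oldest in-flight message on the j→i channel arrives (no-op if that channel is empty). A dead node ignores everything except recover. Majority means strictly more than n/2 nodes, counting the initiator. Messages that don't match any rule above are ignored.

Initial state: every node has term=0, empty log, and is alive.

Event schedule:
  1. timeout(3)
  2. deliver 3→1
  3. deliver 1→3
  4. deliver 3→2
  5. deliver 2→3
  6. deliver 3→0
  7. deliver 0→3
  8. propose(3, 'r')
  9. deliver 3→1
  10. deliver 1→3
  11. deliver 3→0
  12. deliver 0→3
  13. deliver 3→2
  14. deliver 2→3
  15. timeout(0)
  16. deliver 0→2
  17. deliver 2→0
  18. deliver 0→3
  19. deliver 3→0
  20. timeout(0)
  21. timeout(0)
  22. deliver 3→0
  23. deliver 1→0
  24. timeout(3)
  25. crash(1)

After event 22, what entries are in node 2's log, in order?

1. timeout(3):  <3:cand t1 ->
2. deliver 3→1:  <1:foll t1 ->
3. deliver 1→3:  nop
4. deliver 3→2:  <2:foll t1 ->
5. deliver 2→3:  <3:lead t1 ->
6. deliver 3→0:  <0:foll t1 ->
7. deliver 0→3:  nop
8. propose(3,'r'):  <3:lead t1 r>
9. deliver 3→1:  <1:foll t1 r>
10. deliver 1→3:  nop
11. deliver 3→0:  <0:foll t1 r>
12. deliver 0→3:  nop
13. deliver 3→2:  <2:foll t1 r>
14. deliver 2→3:  nop
15. timeout(0):  <0:cand t2 r>
16. deliver 0→2:  <2:foll t2 r>
17. deliver 2→0:  nop
18. deliver 0→3:  <3:foll t2 r>
19. deliver 3→0:  <0:lead t2 r>
20. timeout(0):  <0:cand t3 r>
21. timeout(0):  <0:cand t4 r>
22. deliver 3→0:  nop

r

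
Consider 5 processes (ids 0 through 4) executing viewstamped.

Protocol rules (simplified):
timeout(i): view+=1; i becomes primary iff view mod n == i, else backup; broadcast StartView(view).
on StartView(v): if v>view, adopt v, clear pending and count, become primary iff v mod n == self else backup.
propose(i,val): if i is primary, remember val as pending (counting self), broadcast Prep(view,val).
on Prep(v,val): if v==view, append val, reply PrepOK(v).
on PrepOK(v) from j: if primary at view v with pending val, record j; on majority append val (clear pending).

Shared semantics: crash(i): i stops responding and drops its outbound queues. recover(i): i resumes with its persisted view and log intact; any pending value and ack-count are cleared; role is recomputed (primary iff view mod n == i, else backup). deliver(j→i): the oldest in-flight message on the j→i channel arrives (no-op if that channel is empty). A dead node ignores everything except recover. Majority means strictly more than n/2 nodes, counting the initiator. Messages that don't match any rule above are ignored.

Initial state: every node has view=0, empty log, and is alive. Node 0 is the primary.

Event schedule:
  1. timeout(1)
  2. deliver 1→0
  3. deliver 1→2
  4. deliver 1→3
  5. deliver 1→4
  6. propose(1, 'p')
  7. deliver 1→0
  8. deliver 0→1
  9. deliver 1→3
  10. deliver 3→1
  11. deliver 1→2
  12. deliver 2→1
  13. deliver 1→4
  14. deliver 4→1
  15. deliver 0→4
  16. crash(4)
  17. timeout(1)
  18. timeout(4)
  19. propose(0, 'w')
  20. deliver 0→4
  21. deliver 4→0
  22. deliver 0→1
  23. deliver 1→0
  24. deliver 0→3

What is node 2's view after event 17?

[1] timeout(1) → N1(prim v1 [-])
[2] deliver 1→0 → N0(back v1 [-])
[3] deliver 1→2 → N2(back v1 [-])
[4] deliver 1→3 → N3(back v1 [-])
[5] deliver 1→4 → N4(back v1 [-])
[6] propose(1,'p') → ∅
[7] deliver 1→0 → N0(back v1 [p])
[8] deliver 0→1 → ∅
[9] deliver 1→3 → N3(back v1 [p])
[10] deliver 3→1 → N1(prim v1 [p])
[11] deliver 1→2 → N2(back v1 [p])
[12] deliver 2→1 → ∅
[13] deliver 1→4 → N4(back v1 [p])
[14] deliver 4→1 → ∅
[15] deliver 0→4 → ∅
[16] crash(4) → N4(✗back v1 [p])
[17] timeout(1) → N1(back v2 [p])

1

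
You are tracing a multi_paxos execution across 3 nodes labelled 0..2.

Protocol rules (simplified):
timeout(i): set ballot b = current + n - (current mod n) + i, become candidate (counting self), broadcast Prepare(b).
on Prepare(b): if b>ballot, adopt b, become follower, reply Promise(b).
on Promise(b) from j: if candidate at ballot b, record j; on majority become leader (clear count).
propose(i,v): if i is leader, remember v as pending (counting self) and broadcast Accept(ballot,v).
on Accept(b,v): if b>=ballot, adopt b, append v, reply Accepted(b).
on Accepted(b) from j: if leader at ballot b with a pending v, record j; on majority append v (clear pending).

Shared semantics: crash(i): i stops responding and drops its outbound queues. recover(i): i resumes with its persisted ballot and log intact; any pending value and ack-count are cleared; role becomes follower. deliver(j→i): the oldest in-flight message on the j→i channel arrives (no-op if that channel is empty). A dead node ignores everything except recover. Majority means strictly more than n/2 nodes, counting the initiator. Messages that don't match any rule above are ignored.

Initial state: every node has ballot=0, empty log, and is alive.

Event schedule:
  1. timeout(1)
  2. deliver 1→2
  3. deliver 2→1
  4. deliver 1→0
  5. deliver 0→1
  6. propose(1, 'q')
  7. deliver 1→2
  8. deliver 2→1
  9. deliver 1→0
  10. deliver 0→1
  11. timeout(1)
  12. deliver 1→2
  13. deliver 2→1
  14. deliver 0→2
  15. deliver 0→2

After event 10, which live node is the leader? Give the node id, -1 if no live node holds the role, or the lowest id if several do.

1

step 1 timeout(1): 1={cand,b=4,log=-}
step 2 deliver 1→2: 2={foll,b=4,log=-}
step 3 deliver 2→1: 1={lead,b=4,log=-}
step 4 deliver 1→0: 0={foll,b=4,log=-}
step 5 deliver 0→1: —
step 6 propose(1,'q'): —
step 7 deliver 1→2: 2={foll,b=4,log=q}
step 8 deliver 2→1: 1={lead,b=4,log=q}
step 9 deliver 1→0: 0={foll,b=4,log=q}
step 10 deliver 0→1: —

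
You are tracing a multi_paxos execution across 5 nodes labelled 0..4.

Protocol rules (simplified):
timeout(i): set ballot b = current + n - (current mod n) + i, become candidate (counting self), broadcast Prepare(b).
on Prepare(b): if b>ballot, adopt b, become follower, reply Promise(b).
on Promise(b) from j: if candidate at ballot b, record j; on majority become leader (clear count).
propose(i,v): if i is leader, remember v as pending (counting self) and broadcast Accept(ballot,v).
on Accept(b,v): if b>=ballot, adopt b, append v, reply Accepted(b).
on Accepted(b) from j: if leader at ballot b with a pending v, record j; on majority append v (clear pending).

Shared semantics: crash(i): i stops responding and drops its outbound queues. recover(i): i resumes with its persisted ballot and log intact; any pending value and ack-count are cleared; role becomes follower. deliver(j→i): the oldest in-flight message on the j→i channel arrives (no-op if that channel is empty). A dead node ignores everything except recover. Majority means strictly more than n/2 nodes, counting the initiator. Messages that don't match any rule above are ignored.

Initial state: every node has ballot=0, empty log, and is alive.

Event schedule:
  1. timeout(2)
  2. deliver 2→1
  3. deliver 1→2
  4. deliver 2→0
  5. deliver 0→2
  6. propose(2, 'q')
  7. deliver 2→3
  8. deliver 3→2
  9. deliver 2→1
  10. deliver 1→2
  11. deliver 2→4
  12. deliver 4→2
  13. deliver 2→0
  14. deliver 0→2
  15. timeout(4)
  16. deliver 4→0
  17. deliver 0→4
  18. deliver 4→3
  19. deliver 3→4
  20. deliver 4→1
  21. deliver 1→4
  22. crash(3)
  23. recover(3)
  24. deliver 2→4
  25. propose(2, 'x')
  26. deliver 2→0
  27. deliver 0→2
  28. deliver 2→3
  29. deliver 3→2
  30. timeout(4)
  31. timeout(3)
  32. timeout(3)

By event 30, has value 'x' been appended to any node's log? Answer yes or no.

[1] timeout(2) → N2(cand b7 [-])
[2] deliver 2→1 → N1(foll b7 [-])
[3] deliver 1→2 → ∅
[4] deliver 2→0 → N0(foll b7 [-])
[5] deliver 0→2 → N2(lead b7 [-])
[6] propose(2,'q') → ∅
[7] deliver 2→3 → N3(foll b7 [-])
[8] deliver 3→2 → ∅
[9] deliver 2→1 → N1(foll b7 [q])
[10] deliver 1→2 → ∅
[11] deliver 2→4 → N4(foll b7 [-])
[12] deliver 4→2 → ∅
[13] deliver 2→0 → N0(foll b7 [q])
[14] deliver 0→2 → N2(lead b7 [q])
[15] timeout(4) → N4(cand b14 [-])
[16] deliver 4→0 → N0(foll b14 [q])
[17] deliver 0→4 → ∅
[18] deliver 4→3 → N3(foll b14 [-])
[19] deliver 3→4 → N4(lead b14 [-])
[20] deliver 4→1 → N1(foll b14 [q])
[21] deliver 1→4 → ∅
[22] crash(3) → N3(✗foll b14 [-])
[23] recover(3) → N3(foll b14 [-])
[24] deliver 2→4 → ∅
[25] propose(2,'x') → ∅
[26] deliver 2→0 → ∅
[27] deliver 0→2 → ∅
[28] deliver 2→3 → ∅
[29] deliver 3→2 → ∅
[30] timeout(4) → N4(cand b19 [-])

no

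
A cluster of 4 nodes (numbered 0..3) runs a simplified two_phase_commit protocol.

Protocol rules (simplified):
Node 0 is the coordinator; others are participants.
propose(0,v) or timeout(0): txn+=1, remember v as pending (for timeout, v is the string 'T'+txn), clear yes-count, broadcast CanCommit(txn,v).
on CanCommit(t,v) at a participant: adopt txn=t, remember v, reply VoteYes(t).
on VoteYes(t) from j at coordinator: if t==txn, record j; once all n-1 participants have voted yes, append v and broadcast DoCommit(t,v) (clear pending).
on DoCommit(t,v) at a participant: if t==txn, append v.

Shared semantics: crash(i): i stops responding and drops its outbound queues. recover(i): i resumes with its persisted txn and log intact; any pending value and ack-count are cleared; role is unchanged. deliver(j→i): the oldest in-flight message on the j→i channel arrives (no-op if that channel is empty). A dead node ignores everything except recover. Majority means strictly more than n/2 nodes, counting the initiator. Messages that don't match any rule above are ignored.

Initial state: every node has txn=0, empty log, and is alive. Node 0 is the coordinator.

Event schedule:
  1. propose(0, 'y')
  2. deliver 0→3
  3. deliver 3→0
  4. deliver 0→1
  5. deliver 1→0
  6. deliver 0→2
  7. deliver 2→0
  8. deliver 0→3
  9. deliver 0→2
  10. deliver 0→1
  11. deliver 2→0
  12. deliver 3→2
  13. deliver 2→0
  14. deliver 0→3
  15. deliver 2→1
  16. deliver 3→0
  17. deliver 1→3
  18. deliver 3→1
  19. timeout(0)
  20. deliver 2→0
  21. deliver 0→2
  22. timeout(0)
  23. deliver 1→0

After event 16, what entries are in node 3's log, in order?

after 1 — propose(0,'y'): n0:coor/t1/[-]
after 2 — deliver 0→3: n3:part/t1/[-]
after 3 — deliver 3→0: ·
after 4 — deliver 0→1: n1:part/t1/[-]
after 5 — deliver 1→0: ·
after 6 — deliver 0→2: n2:part/t1/[-]
after 7 — deliver 2→0: n0:coor/t1/[y]
after 8 — deliver 0→3: n3:part/t1/[y]
after 9 — deliver 0→2: n2:part/t1/[y]
after 10 — deliver 0→1: n1:part/t1/[y]
after 11 — deliver 2→0: ·
after 12 — deliver 3→2: ·
after 13 — deliver 2→0: ·
after 14 — deliver 0→3: ·
after 15 — deliver 2→1: ·
after 16 — deliver 3→0: ·

y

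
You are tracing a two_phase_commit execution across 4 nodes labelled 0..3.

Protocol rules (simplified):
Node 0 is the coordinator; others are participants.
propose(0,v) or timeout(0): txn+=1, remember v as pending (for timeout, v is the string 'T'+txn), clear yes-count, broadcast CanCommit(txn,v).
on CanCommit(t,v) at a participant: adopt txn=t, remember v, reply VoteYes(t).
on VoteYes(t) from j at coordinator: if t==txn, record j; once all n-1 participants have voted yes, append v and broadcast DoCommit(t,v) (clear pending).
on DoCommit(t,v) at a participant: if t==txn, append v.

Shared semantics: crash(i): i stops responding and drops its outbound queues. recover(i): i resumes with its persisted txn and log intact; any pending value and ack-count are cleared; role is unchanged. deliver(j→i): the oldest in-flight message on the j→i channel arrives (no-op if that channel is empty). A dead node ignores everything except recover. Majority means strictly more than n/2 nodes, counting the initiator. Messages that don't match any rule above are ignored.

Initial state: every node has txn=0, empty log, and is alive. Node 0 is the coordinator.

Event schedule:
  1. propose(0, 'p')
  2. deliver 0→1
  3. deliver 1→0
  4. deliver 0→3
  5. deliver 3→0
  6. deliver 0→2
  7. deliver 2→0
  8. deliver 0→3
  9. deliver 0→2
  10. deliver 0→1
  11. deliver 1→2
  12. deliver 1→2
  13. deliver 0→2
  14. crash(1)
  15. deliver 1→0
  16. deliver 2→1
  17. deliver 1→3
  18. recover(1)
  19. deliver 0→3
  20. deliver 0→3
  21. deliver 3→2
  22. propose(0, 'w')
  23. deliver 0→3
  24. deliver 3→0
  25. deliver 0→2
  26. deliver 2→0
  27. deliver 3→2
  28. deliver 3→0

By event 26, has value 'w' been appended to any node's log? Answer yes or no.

e1 propose(0,'p'): 0[coor,t=1,-]
e2 deliver 0→1: 1[part,t=1,-]
e3 deliver 1→0: ·
e4 deliver 0→3: 3[part,t=1,-]
e5 deliver 3→0: ·
e6 deliver 0→2: 2[part,t=1,-]
e7 deliver 2→0: 0[coor,t=1,p]
e8 deliver 0→3: 3[part,t=1,p]
e9 deliver 0→2: 2[part,t=1,p]
e10 deliver 0→1: 1[part,t=1,p]
e11 deliver 1→2: ·
e12 deliver 1→2: ·
e13 deliver 0→2: ·
e14 crash(1): 1[✗part,t=1,p]
e15 deliver 1→0: ·
e16 deliver 2→1: ·
e17 deliver 1→3: ·
e18 recover(1): 1[part,t=1,p]
e19 deliver 0→3: ·
e20 deliver 0→3: ·
e21 deliver 3→2: ·
e22 propose(0,'w'): 0[coor,t=2,p]
e23 deliver 0→3: 3[part,t=2,p]
e24 deliver 3→0: ·
e25 deliver 0→2: 2[part,t=2,p]
e26 deliver 2→0: ·

no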